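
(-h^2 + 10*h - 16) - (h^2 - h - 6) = -2*h^2 + 11*h - 10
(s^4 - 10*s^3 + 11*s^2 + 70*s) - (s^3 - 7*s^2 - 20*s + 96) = s^4 - 11*s^3 + 18*s^2 + 90*s - 96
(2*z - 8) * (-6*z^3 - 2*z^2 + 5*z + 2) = -12*z^4 + 44*z^3 + 26*z^2 - 36*z - 16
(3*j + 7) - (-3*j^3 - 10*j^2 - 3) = 3*j^3 + 10*j^2 + 3*j + 10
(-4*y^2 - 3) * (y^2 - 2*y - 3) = -4*y^4 + 8*y^3 + 9*y^2 + 6*y + 9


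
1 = 1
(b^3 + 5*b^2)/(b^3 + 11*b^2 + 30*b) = b/(b + 6)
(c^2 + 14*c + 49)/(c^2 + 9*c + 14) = (c + 7)/(c + 2)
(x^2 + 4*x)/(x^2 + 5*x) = (x + 4)/(x + 5)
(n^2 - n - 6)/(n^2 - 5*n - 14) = (n - 3)/(n - 7)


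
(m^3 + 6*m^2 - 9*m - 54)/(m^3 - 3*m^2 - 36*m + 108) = (m + 3)/(m - 6)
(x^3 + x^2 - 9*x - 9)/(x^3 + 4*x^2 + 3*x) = (x - 3)/x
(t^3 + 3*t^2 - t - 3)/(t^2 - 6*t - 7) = (t^2 + 2*t - 3)/(t - 7)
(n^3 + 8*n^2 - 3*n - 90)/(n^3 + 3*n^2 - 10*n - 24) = (n^2 + 11*n + 30)/(n^2 + 6*n + 8)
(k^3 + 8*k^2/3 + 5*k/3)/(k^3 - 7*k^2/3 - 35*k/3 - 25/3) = k/(k - 5)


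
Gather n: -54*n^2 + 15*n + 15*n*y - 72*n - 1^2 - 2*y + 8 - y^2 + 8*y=-54*n^2 + n*(15*y - 57) - y^2 + 6*y + 7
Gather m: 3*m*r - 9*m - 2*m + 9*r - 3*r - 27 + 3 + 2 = m*(3*r - 11) + 6*r - 22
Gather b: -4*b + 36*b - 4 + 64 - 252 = 32*b - 192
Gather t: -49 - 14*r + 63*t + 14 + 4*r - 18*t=-10*r + 45*t - 35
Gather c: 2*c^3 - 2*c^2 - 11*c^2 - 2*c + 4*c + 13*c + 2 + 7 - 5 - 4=2*c^3 - 13*c^2 + 15*c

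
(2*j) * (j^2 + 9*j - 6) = 2*j^3 + 18*j^2 - 12*j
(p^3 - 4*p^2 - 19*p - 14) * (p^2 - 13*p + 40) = p^5 - 17*p^4 + 73*p^3 + 73*p^2 - 578*p - 560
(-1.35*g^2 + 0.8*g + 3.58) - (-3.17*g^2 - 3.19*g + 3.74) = 1.82*g^2 + 3.99*g - 0.16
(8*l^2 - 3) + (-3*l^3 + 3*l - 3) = -3*l^3 + 8*l^2 + 3*l - 6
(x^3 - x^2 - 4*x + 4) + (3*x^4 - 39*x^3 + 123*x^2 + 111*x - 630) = 3*x^4 - 38*x^3 + 122*x^2 + 107*x - 626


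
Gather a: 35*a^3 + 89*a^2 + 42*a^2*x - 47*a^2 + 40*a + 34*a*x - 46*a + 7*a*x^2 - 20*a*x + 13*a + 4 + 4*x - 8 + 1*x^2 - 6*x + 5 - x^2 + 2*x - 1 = 35*a^3 + a^2*(42*x + 42) + a*(7*x^2 + 14*x + 7)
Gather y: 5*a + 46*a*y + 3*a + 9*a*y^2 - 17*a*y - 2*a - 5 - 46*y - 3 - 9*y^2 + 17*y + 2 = 6*a + y^2*(9*a - 9) + y*(29*a - 29) - 6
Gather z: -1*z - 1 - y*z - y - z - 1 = -y + z*(-y - 2) - 2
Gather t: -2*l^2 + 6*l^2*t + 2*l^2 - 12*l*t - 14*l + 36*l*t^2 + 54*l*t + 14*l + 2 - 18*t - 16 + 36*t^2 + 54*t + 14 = t^2*(36*l + 36) + t*(6*l^2 + 42*l + 36)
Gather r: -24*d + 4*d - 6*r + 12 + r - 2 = -20*d - 5*r + 10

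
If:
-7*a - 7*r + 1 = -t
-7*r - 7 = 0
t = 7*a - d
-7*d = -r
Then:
No Solution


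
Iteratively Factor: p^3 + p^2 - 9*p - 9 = (p - 3)*(p^2 + 4*p + 3) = (p - 3)*(p + 3)*(p + 1)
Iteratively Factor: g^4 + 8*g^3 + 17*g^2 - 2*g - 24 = (g + 2)*(g^3 + 6*g^2 + 5*g - 12) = (g - 1)*(g + 2)*(g^2 + 7*g + 12) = (g - 1)*(g + 2)*(g + 4)*(g + 3)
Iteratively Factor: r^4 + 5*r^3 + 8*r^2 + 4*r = (r)*(r^3 + 5*r^2 + 8*r + 4) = r*(r + 1)*(r^2 + 4*r + 4) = r*(r + 1)*(r + 2)*(r + 2)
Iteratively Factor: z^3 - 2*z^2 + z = (z - 1)*(z^2 - z) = (z - 1)^2*(z)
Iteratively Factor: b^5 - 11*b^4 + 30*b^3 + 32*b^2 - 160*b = (b - 5)*(b^4 - 6*b^3 + 32*b) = (b - 5)*(b + 2)*(b^3 - 8*b^2 + 16*b) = (b - 5)*(b - 4)*(b + 2)*(b^2 - 4*b) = (b - 5)*(b - 4)^2*(b + 2)*(b)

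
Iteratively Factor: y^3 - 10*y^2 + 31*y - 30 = (y - 3)*(y^2 - 7*y + 10) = (y - 3)*(y - 2)*(y - 5)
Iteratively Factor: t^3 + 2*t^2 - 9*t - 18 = (t - 3)*(t^2 + 5*t + 6) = (t - 3)*(t + 2)*(t + 3)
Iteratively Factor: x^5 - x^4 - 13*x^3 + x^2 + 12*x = (x + 1)*(x^4 - 2*x^3 - 11*x^2 + 12*x) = (x + 1)*(x + 3)*(x^3 - 5*x^2 + 4*x) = x*(x + 1)*(x + 3)*(x^2 - 5*x + 4) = x*(x - 1)*(x + 1)*(x + 3)*(x - 4)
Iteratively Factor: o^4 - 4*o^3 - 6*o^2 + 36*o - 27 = (o - 1)*(o^3 - 3*o^2 - 9*o + 27) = (o - 3)*(o - 1)*(o^2 - 9) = (o - 3)^2*(o - 1)*(o + 3)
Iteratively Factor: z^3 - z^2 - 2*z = (z)*(z^2 - z - 2) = z*(z + 1)*(z - 2)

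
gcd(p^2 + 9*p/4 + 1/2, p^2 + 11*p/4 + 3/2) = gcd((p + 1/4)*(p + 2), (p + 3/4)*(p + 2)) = p + 2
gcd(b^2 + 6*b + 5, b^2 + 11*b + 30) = b + 5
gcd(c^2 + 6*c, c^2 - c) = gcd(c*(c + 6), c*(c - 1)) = c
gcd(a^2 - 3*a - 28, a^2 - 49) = a - 7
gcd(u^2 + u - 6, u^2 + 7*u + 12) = u + 3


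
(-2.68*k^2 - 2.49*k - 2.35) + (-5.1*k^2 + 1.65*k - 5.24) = -7.78*k^2 - 0.84*k - 7.59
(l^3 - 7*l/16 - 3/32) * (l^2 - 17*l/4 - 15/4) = l^5 - 17*l^4/4 - 67*l^3/16 + 113*l^2/64 + 261*l/128 + 45/128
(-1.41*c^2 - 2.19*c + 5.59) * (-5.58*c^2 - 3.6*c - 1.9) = 7.8678*c^4 + 17.2962*c^3 - 20.6292*c^2 - 15.963*c - 10.621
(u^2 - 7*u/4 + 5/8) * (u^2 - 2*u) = u^4 - 15*u^3/4 + 33*u^2/8 - 5*u/4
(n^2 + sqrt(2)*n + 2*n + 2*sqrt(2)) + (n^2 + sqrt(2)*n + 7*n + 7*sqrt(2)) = 2*n^2 + 2*sqrt(2)*n + 9*n + 9*sqrt(2)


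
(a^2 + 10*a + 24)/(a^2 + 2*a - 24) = (a + 4)/(a - 4)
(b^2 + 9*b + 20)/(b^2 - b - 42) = (b^2 + 9*b + 20)/(b^2 - b - 42)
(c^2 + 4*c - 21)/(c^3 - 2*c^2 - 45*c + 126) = 1/(c - 6)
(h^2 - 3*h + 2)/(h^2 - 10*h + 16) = (h - 1)/(h - 8)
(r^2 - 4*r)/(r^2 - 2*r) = (r - 4)/(r - 2)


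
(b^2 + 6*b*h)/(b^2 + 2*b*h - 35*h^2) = b*(b + 6*h)/(b^2 + 2*b*h - 35*h^2)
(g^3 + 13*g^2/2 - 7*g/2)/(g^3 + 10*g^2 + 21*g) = (g - 1/2)/(g + 3)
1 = 1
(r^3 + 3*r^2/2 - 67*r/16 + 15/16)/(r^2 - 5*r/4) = r + 11/4 - 3/(4*r)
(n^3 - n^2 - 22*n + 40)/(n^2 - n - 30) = (n^2 - 6*n + 8)/(n - 6)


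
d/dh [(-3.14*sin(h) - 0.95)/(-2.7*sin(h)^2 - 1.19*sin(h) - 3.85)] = (-8.478*sin(h)^2 - 5.13*sin(h) + 10.9585)*cos(h)/(7.29*sin(h)^4 + 6.426*sin(h)^3 + 22.2061*sin(h)^2 + 9.163*sin(h) + 14.8225)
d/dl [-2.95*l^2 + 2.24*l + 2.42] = 2.24 - 5.9*l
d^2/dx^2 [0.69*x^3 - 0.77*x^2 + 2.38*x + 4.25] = 4.14*x - 1.54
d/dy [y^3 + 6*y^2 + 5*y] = 3*y^2 + 12*y + 5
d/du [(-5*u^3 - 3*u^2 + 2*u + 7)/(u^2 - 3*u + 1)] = (-5*u^4 + 30*u^3 - 8*u^2 - 20*u + 23)/(u^4 - 6*u^3 + 11*u^2 - 6*u + 1)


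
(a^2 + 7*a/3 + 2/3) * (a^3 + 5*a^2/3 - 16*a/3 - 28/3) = a^5 + 4*a^4 - 7*a^3/9 - 62*a^2/3 - 76*a/3 - 56/9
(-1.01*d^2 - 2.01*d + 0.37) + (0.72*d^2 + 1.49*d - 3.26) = -0.29*d^2 - 0.52*d - 2.89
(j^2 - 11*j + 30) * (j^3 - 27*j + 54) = j^5 - 11*j^4 + 3*j^3 + 351*j^2 - 1404*j + 1620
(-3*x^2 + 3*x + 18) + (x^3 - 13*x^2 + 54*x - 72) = x^3 - 16*x^2 + 57*x - 54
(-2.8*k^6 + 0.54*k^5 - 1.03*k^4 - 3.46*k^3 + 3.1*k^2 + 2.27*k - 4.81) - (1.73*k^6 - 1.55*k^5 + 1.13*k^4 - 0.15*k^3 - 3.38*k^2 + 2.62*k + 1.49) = -4.53*k^6 + 2.09*k^5 - 2.16*k^4 - 3.31*k^3 + 6.48*k^2 - 0.35*k - 6.3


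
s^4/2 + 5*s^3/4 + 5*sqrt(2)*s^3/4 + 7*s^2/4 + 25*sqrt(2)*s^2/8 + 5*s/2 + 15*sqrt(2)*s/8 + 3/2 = (s/2 + sqrt(2))*(s + 1)*(s + 3/2)*(s + sqrt(2)/2)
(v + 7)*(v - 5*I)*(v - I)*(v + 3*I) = v^4 + 7*v^3 - 3*I*v^3 + 13*v^2 - 21*I*v^2 + 91*v - 15*I*v - 105*I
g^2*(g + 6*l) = g^3 + 6*g^2*l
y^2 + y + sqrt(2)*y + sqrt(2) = (y + 1)*(y + sqrt(2))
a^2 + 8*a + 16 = (a + 4)^2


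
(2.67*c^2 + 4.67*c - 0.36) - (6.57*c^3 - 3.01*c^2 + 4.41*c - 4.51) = -6.57*c^3 + 5.68*c^2 + 0.26*c + 4.15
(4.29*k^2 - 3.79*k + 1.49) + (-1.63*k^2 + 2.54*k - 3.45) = 2.66*k^2 - 1.25*k - 1.96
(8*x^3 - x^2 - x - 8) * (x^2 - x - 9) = 8*x^5 - 9*x^4 - 72*x^3 + 2*x^2 + 17*x + 72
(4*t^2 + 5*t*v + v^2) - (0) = 4*t^2 + 5*t*v + v^2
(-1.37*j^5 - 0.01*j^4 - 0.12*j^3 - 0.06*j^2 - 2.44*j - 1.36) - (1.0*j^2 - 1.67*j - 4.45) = -1.37*j^5 - 0.01*j^4 - 0.12*j^3 - 1.06*j^2 - 0.77*j + 3.09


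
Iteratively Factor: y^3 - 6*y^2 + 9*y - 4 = (y - 4)*(y^2 - 2*y + 1) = (y - 4)*(y - 1)*(y - 1)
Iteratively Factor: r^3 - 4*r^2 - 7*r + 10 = (r + 2)*(r^2 - 6*r + 5) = (r - 5)*(r + 2)*(r - 1)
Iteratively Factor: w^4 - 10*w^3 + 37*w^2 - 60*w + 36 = (w - 3)*(w^3 - 7*w^2 + 16*w - 12) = (w - 3)*(w - 2)*(w^2 - 5*w + 6) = (w - 3)^2*(w - 2)*(w - 2)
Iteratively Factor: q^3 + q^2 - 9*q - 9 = (q - 3)*(q^2 + 4*q + 3) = (q - 3)*(q + 3)*(q + 1)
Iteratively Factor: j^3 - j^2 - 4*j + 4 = (j + 2)*(j^2 - 3*j + 2) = (j - 1)*(j + 2)*(j - 2)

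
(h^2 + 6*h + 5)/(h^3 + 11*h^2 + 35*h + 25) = 1/(h + 5)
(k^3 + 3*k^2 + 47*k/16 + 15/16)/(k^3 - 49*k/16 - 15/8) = (k + 1)/(k - 2)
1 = 1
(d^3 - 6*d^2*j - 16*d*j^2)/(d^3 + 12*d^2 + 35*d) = (d^2 - 6*d*j - 16*j^2)/(d^2 + 12*d + 35)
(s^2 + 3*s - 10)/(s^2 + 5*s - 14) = (s + 5)/(s + 7)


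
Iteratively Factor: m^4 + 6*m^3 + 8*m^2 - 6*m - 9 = (m + 3)*(m^3 + 3*m^2 - m - 3) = (m + 3)^2*(m^2 - 1) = (m + 1)*(m + 3)^2*(m - 1)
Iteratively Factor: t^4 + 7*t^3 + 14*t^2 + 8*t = (t)*(t^3 + 7*t^2 + 14*t + 8) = t*(t + 1)*(t^2 + 6*t + 8) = t*(t + 1)*(t + 4)*(t + 2)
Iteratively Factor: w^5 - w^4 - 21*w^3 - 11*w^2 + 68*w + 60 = (w - 5)*(w^4 + 4*w^3 - w^2 - 16*w - 12) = (w - 5)*(w + 3)*(w^3 + w^2 - 4*w - 4) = (w - 5)*(w - 2)*(w + 3)*(w^2 + 3*w + 2) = (w - 5)*(w - 2)*(w + 1)*(w + 3)*(w + 2)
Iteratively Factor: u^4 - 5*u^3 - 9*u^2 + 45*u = (u - 5)*(u^3 - 9*u) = (u - 5)*(u - 3)*(u^2 + 3*u) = (u - 5)*(u - 3)*(u + 3)*(u)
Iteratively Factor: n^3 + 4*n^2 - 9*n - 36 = (n + 3)*(n^2 + n - 12) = (n + 3)*(n + 4)*(n - 3)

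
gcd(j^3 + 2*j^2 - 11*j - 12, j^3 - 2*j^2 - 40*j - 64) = j + 4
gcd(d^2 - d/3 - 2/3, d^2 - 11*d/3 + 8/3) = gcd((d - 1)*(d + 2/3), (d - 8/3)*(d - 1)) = d - 1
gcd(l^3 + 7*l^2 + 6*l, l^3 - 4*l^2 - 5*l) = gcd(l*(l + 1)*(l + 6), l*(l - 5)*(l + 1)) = l^2 + l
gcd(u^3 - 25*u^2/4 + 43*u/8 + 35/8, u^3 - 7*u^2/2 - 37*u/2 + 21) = 1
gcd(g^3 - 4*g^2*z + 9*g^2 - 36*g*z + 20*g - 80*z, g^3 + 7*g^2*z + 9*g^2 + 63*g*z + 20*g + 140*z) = g^2 + 9*g + 20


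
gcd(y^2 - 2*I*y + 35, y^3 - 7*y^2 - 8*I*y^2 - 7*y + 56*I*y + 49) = y - 7*I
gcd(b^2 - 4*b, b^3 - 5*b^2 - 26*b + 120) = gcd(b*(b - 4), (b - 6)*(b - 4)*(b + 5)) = b - 4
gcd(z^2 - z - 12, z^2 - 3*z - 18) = z + 3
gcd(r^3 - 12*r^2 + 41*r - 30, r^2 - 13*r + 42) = r - 6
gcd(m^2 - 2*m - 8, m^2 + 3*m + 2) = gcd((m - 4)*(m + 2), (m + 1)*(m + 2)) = m + 2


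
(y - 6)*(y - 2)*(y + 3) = y^3 - 5*y^2 - 12*y + 36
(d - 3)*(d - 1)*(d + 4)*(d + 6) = d^4 + 6*d^3 - 13*d^2 - 66*d + 72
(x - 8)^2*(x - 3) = x^3 - 19*x^2 + 112*x - 192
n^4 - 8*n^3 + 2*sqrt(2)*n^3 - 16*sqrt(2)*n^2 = n^2*(n - 8)*(n + 2*sqrt(2))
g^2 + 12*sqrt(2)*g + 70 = (g + 5*sqrt(2))*(g + 7*sqrt(2))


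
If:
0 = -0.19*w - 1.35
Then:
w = -7.11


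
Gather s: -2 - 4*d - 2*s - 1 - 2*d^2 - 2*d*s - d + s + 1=-2*d^2 - 5*d + s*(-2*d - 1) - 2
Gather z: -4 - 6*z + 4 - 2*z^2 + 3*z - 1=-2*z^2 - 3*z - 1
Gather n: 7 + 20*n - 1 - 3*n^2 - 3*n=-3*n^2 + 17*n + 6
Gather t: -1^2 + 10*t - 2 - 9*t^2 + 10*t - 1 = -9*t^2 + 20*t - 4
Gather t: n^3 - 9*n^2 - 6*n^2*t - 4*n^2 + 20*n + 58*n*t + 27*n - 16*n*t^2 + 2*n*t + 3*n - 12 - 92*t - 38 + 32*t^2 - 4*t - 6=n^3 - 13*n^2 + 50*n + t^2*(32 - 16*n) + t*(-6*n^2 + 60*n - 96) - 56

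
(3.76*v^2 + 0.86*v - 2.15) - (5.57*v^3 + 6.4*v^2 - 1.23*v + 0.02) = -5.57*v^3 - 2.64*v^2 + 2.09*v - 2.17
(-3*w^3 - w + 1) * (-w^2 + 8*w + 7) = 3*w^5 - 24*w^4 - 20*w^3 - 9*w^2 + w + 7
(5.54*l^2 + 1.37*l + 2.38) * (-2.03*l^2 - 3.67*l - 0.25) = -11.2462*l^4 - 23.1129*l^3 - 11.2443*l^2 - 9.0771*l - 0.595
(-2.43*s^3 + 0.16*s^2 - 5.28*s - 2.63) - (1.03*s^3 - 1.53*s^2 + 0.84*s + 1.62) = -3.46*s^3 + 1.69*s^2 - 6.12*s - 4.25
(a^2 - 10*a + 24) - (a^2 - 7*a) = 24 - 3*a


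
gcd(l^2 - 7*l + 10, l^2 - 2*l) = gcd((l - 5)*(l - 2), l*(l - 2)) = l - 2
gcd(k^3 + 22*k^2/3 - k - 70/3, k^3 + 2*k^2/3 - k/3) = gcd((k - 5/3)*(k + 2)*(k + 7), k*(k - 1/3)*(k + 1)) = 1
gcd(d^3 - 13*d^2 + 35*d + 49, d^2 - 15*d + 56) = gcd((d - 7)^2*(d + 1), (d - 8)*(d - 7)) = d - 7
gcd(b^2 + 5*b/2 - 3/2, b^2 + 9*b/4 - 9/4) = b + 3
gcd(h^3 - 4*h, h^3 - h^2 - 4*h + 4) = h^2 - 4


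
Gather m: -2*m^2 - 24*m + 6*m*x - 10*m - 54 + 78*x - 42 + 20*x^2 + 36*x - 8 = -2*m^2 + m*(6*x - 34) + 20*x^2 + 114*x - 104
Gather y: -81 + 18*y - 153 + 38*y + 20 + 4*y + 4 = 60*y - 210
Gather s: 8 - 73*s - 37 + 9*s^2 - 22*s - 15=9*s^2 - 95*s - 44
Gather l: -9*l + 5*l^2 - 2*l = 5*l^2 - 11*l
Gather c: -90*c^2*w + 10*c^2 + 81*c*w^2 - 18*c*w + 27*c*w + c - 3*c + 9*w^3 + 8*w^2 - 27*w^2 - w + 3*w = c^2*(10 - 90*w) + c*(81*w^2 + 9*w - 2) + 9*w^3 - 19*w^2 + 2*w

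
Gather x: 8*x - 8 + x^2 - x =x^2 + 7*x - 8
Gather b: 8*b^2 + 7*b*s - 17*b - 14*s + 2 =8*b^2 + b*(7*s - 17) - 14*s + 2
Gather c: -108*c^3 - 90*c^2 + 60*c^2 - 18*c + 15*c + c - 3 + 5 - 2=-108*c^3 - 30*c^2 - 2*c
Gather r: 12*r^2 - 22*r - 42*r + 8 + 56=12*r^2 - 64*r + 64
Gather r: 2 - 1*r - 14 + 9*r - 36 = 8*r - 48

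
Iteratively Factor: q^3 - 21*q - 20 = (q + 1)*(q^2 - q - 20) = (q - 5)*(q + 1)*(q + 4)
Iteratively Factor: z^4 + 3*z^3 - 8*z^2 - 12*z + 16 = (z - 1)*(z^3 + 4*z^2 - 4*z - 16) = (z - 1)*(z + 2)*(z^2 + 2*z - 8) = (z - 1)*(z + 2)*(z + 4)*(z - 2)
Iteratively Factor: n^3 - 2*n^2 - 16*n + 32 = (n + 4)*(n^2 - 6*n + 8) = (n - 2)*(n + 4)*(n - 4)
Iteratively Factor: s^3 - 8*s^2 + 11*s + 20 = (s - 4)*(s^2 - 4*s - 5) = (s - 5)*(s - 4)*(s + 1)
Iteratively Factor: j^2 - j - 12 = (j + 3)*(j - 4)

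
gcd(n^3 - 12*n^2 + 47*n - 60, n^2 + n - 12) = n - 3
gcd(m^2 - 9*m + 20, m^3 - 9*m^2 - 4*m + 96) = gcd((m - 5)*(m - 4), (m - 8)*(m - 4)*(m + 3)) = m - 4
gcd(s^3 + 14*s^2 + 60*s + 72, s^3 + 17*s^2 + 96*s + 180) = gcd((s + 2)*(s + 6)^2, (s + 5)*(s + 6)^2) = s^2 + 12*s + 36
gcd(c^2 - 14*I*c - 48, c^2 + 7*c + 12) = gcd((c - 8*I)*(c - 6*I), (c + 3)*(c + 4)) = 1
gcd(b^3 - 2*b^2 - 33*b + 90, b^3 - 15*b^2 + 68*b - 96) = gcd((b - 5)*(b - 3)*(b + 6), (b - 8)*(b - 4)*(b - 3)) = b - 3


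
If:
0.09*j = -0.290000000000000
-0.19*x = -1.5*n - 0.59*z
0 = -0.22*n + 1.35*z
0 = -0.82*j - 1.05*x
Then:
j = -3.22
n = 0.30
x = 2.52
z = 0.05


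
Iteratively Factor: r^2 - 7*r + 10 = (r - 2)*(r - 5)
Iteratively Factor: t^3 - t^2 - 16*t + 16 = (t + 4)*(t^2 - 5*t + 4) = (t - 1)*(t + 4)*(t - 4)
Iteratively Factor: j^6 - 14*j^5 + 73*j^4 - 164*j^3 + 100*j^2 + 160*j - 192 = (j - 2)*(j^5 - 12*j^4 + 49*j^3 - 66*j^2 - 32*j + 96) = (j - 2)^2*(j^4 - 10*j^3 + 29*j^2 - 8*j - 48) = (j - 2)^2*(j + 1)*(j^3 - 11*j^2 + 40*j - 48) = (j - 3)*(j - 2)^2*(j + 1)*(j^2 - 8*j + 16) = (j - 4)*(j - 3)*(j - 2)^2*(j + 1)*(j - 4)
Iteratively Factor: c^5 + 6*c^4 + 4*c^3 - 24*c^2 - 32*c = (c + 2)*(c^4 + 4*c^3 - 4*c^2 - 16*c) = (c + 2)^2*(c^3 + 2*c^2 - 8*c) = c*(c + 2)^2*(c^2 + 2*c - 8) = c*(c - 2)*(c + 2)^2*(c + 4)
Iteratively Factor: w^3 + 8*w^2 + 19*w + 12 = (w + 3)*(w^2 + 5*w + 4) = (w + 3)*(w + 4)*(w + 1)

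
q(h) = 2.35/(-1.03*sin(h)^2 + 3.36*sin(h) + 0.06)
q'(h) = 2.35*(2.06*sin(h)*cos(h) - 3.36*cos(h))/(-1.03*sin(h)^2 + 3.36*sin(h) + 0.06)^2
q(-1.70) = -0.55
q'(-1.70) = 0.09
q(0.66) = 1.36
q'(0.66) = -1.30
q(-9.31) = -6.95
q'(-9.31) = 73.34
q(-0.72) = -0.90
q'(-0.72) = -1.23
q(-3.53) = 1.98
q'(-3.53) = 4.00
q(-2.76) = -1.76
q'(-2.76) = 5.06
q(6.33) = 10.93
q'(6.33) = -165.76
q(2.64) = 1.63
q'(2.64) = 2.36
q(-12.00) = 1.50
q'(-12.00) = -1.82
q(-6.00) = 2.56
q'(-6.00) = -7.45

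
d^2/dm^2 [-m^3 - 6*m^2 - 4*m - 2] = -6*m - 12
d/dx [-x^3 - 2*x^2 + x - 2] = -3*x^2 - 4*x + 1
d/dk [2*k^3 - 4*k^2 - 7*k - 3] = 6*k^2 - 8*k - 7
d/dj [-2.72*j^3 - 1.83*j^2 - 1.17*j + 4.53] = -8.16*j^2 - 3.66*j - 1.17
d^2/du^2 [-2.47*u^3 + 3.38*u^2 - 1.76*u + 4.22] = 6.76 - 14.82*u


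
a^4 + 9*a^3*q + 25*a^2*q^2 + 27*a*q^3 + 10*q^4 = (a + q)^2*(a + 2*q)*(a + 5*q)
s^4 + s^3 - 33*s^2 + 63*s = s*(s - 3)^2*(s + 7)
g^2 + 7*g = g*(g + 7)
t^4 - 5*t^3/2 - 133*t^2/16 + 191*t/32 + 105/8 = (t - 4)*(t - 3/2)*(t + 5/4)*(t + 7/4)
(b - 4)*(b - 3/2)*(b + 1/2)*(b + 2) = b^4 - 3*b^3 - 27*b^2/4 + 19*b/2 + 6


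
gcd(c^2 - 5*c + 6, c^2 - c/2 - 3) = c - 2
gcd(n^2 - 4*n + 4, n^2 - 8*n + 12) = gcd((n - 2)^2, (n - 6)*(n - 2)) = n - 2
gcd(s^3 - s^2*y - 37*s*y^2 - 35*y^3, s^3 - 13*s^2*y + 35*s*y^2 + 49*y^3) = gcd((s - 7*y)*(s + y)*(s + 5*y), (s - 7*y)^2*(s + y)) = -s^2 + 6*s*y + 7*y^2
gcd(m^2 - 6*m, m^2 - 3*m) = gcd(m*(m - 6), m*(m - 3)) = m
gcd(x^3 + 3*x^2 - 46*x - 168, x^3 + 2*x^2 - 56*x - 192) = x^2 + 10*x + 24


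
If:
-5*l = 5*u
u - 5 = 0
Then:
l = -5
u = 5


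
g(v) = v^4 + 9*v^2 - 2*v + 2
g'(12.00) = 7126.00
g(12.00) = 22010.00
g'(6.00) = 970.00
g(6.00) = 1610.00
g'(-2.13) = -78.99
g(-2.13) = 67.68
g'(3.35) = 208.68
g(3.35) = 222.25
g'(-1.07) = -26.16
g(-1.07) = 15.75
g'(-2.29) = -91.26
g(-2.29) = 81.28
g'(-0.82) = -18.97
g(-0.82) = 10.14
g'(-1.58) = -46.22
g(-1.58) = 33.86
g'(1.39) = 33.76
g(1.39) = 20.34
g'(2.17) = 77.93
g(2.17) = 62.21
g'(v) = 4*v^3 + 18*v - 2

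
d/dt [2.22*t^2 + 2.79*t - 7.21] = 4.44*t + 2.79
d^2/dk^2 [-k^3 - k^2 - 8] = -6*k - 2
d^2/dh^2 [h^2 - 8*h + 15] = 2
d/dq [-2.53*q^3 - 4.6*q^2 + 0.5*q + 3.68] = -7.59*q^2 - 9.2*q + 0.5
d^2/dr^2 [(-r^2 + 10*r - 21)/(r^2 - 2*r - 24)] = 2*(8*r^3 - 135*r^2 + 846*r - 1644)/(r^6 - 6*r^5 - 60*r^4 + 280*r^3 + 1440*r^2 - 3456*r - 13824)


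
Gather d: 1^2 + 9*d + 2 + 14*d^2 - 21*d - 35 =14*d^2 - 12*d - 32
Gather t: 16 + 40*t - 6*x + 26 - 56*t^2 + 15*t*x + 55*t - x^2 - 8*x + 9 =-56*t^2 + t*(15*x + 95) - x^2 - 14*x + 51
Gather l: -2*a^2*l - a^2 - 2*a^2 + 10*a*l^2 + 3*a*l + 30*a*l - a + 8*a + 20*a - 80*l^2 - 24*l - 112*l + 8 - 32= -3*a^2 + 27*a + l^2*(10*a - 80) + l*(-2*a^2 + 33*a - 136) - 24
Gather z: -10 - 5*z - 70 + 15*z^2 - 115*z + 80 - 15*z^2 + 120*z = 0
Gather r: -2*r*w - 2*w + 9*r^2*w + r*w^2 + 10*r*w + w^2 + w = 9*r^2*w + r*(w^2 + 8*w) + w^2 - w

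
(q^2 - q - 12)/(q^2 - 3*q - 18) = (q - 4)/(q - 6)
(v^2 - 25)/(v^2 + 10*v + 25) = (v - 5)/(v + 5)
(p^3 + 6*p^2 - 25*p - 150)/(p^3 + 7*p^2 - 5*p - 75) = (p^2 + p - 30)/(p^2 + 2*p - 15)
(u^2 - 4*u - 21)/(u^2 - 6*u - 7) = (u + 3)/(u + 1)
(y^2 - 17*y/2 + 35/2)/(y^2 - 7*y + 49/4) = 2*(y - 5)/(2*y - 7)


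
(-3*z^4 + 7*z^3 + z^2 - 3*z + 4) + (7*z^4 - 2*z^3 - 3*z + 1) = 4*z^4 + 5*z^3 + z^2 - 6*z + 5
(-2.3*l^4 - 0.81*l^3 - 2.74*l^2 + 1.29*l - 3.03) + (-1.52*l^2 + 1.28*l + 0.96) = -2.3*l^4 - 0.81*l^3 - 4.26*l^2 + 2.57*l - 2.07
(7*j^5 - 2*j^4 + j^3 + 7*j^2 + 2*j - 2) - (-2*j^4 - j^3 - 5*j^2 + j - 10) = 7*j^5 + 2*j^3 + 12*j^2 + j + 8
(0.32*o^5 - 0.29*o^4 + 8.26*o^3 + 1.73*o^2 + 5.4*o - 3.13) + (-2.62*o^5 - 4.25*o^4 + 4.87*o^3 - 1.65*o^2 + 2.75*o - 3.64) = -2.3*o^5 - 4.54*o^4 + 13.13*o^3 + 0.0800000000000001*o^2 + 8.15*o - 6.77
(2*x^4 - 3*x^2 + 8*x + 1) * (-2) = -4*x^4 + 6*x^2 - 16*x - 2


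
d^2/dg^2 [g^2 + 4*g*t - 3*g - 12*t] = 2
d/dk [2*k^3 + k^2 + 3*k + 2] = 6*k^2 + 2*k + 3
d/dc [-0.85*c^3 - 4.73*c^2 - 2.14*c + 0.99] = -2.55*c^2 - 9.46*c - 2.14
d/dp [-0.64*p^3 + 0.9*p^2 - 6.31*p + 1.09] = -1.92*p^2 + 1.8*p - 6.31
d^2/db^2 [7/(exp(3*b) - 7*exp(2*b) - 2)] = 7*((28 - 9*exp(b))*(-exp(3*b) + 7*exp(2*b) + 2) - 2*(3*exp(b) - 14)^2*exp(2*b))*exp(2*b)/(-exp(3*b) + 7*exp(2*b) + 2)^3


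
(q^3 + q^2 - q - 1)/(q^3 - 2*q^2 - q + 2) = (q + 1)/(q - 2)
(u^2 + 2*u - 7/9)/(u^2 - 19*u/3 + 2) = (u + 7/3)/(u - 6)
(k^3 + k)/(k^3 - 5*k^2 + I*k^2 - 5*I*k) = (k - I)/(k - 5)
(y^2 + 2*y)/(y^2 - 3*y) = (y + 2)/(y - 3)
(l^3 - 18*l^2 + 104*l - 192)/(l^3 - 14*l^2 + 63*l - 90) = (l^2 - 12*l + 32)/(l^2 - 8*l + 15)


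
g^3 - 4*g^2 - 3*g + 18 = (g - 3)^2*(g + 2)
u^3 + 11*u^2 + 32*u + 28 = (u + 2)^2*(u + 7)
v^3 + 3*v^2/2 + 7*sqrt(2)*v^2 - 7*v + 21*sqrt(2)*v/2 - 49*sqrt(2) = (v - 2)*(v + 7/2)*(v + 7*sqrt(2))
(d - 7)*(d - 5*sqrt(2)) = d^2 - 5*sqrt(2)*d - 7*d + 35*sqrt(2)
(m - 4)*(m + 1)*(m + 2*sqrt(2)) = m^3 - 3*m^2 + 2*sqrt(2)*m^2 - 6*sqrt(2)*m - 4*m - 8*sqrt(2)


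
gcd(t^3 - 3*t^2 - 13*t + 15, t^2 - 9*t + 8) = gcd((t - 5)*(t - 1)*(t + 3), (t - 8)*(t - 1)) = t - 1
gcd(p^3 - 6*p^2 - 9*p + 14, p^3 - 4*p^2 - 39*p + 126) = p - 7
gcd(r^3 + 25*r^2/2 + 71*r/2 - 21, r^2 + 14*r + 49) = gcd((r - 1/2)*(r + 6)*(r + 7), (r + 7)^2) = r + 7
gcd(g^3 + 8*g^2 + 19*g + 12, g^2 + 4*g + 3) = g^2 + 4*g + 3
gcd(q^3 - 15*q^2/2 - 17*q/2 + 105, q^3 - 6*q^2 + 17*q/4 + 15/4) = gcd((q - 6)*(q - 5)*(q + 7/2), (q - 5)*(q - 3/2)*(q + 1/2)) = q - 5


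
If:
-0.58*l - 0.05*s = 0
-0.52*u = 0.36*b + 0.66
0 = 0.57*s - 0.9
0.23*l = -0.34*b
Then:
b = 0.09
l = -0.14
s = 1.58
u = -1.33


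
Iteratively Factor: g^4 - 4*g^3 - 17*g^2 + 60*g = (g - 5)*(g^3 + g^2 - 12*g) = g*(g - 5)*(g^2 + g - 12) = g*(g - 5)*(g + 4)*(g - 3)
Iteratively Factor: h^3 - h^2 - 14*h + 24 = (h - 2)*(h^2 + h - 12) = (h - 3)*(h - 2)*(h + 4)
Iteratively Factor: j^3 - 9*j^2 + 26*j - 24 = (j - 3)*(j^2 - 6*j + 8) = (j - 3)*(j - 2)*(j - 4)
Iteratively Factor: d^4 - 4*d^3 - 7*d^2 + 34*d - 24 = (d + 3)*(d^3 - 7*d^2 + 14*d - 8) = (d - 4)*(d + 3)*(d^2 - 3*d + 2) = (d - 4)*(d - 2)*(d + 3)*(d - 1)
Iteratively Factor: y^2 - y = (y)*(y - 1)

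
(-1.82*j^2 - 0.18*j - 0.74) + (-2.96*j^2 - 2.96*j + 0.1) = -4.78*j^2 - 3.14*j - 0.64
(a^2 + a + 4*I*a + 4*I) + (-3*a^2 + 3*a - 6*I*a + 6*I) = -2*a^2 + 4*a - 2*I*a + 10*I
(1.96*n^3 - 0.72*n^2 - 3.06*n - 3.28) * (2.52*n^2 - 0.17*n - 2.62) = 4.9392*n^5 - 2.1476*n^4 - 12.724*n^3 - 5.859*n^2 + 8.5748*n + 8.5936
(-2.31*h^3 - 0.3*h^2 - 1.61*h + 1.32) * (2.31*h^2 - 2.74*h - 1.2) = -5.3361*h^5 + 5.6364*h^4 - 0.125100000000001*h^3 + 7.8206*h^2 - 1.6848*h - 1.584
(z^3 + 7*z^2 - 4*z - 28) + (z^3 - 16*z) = 2*z^3 + 7*z^2 - 20*z - 28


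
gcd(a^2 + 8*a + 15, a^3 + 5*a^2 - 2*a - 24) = a + 3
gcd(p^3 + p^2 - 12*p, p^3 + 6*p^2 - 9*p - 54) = p - 3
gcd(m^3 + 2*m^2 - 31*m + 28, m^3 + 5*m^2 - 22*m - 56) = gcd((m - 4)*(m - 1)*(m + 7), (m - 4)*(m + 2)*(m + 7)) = m^2 + 3*m - 28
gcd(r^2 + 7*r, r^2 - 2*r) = r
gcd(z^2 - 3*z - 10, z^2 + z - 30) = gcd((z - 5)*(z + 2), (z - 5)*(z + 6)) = z - 5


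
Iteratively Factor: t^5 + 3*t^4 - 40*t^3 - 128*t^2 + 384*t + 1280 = (t + 4)*(t^4 - t^3 - 36*t^2 + 16*t + 320) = (t + 4)^2*(t^3 - 5*t^2 - 16*t + 80) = (t - 4)*(t + 4)^2*(t^2 - t - 20) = (t - 5)*(t - 4)*(t + 4)^2*(t + 4)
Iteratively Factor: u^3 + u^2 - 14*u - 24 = (u + 2)*(u^2 - u - 12) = (u - 4)*(u + 2)*(u + 3)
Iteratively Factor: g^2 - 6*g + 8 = (g - 2)*(g - 4)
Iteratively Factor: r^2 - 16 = (r + 4)*(r - 4)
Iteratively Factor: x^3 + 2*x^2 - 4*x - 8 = (x + 2)*(x^2 - 4) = (x + 2)^2*(x - 2)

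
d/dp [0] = 0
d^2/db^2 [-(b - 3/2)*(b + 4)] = -2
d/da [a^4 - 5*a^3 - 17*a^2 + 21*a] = 4*a^3 - 15*a^2 - 34*a + 21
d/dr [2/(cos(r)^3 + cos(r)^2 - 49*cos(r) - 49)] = 2*(3*cos(r)^2 + 2*cos(r) - 49)*sin(r)/(cos(r)^3 + cos(r)^2 - 49*cos(r) - 49)^2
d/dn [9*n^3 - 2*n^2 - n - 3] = 27*n^2 - 4*n - 1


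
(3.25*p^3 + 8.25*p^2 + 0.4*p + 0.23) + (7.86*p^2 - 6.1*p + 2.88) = 3.25*p^3 + 16.11*p^2 - 5.7*p + 3.11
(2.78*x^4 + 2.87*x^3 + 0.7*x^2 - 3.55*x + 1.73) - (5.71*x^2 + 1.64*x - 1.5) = 2.78*x^4 + 2.87*x^3 - 5.01*x^2 - 5.19*x + 3.23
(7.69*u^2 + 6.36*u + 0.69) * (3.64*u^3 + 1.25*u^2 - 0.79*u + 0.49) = 27.9916*u^5 + 32.7629*u^4 + 4.3865*u^3 - 0.393800000000001*u^2 + 2.5713*u + 0.3381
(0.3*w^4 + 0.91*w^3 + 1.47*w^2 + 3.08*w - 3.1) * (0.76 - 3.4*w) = -1.02*w^5 - 2.866*w^4 - 4.3064*w^3 - 9.3548*w^2 + 12.8808*w - 2.356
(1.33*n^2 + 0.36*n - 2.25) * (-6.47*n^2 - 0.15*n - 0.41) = -8.6051*n^4 - 2.5287*n^3 + 13.9582*n^2 + 0.1899*n + 0.9225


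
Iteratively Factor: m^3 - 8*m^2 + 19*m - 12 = (m - 1)*(m^2 - 7*m + 12) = (m - 4)*(m - 1)*(m - 3)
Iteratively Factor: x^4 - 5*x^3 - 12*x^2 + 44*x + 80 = (x + 2)*(x^3 - 7*x^2 + 2*x + 40) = (x - 4)*(x + 2)*(x^2 - 3*x - 10) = (x - 5)*(x - 4)*(x + 2)*(x + 2)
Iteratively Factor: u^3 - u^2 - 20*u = (u)*(u^2 - u - 20) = u*(u + 4)*(u - 5)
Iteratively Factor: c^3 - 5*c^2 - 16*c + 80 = (c - 5)*(c^2 - 16) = (c - 5)*(c - 4)*(c + 4)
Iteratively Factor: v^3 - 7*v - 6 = (v - 3)*(v^2 + 3*v + 2) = (v - 3)*(v + 1)*(v + 2)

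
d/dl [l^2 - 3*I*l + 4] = 2*l - 3*I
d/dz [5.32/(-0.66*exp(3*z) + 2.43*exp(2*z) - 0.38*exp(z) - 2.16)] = (10.5336*exp(2*z) - 25.8552*exp(z) + 2.0216)*exp(z)/(0.66*exp(3*z) - 2.43*exp(2*z) + 0.38*exp(z) + 2.16)^2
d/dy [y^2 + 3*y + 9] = 2*y + 3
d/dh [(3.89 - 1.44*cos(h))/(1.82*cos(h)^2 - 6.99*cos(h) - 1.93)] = (-2.6208*cos(h)^2 + 14.1596*cos(h) - 29.9703)*sin(h)/(3.3124*cos(h)^4 - 25.4436*cos(h)^3 + 41.8349*cos(h)^2 + 26.9814*cos(h) + 3.7249)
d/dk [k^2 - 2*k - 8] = 2*k - 2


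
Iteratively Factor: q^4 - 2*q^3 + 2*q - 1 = (q - 1)*(q^3 - q^2 - q + 1) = (q - 1)^2*(q^2 - 1) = (q - 1)^3*(q + 1)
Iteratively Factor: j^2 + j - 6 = (j - 2)*(j + 3)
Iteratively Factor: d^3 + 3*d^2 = (d)*(d^2 + 3*d) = d*(d + 3)*(d)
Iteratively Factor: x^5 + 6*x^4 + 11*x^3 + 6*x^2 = (x + 1)*(x^4 + 5*x^3 + 6*x^2) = (x + 1)*(x + 2)*(x^3 + 3*x^2) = x*(x + 1)*(x + 2)*(x^2 + 3*x) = x^2*(x + 1)*(x + 2)*(x + 3)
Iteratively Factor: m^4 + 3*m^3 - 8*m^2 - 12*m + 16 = (m - 2)*(m^3 + 5*m^2 + 2*m - 8) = (m - 2)*(m - 1)*(m^2 + 6*m + 8) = (m - 2)*(m - 1)*(m + 4)*(m + 2)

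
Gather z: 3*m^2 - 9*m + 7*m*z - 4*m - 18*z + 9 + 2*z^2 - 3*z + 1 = 3*m^2 - 13*m + 2*z^2 + z*(7*m - 21) + 10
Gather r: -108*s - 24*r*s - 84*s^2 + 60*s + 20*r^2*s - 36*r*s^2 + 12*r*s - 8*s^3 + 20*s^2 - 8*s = 20*r^2*s + r*(-36*s^2 - 12*s) - 8*s^3 - 64*s^2 - 56*s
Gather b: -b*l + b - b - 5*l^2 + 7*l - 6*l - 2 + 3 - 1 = -b*l - 5*l^2 + l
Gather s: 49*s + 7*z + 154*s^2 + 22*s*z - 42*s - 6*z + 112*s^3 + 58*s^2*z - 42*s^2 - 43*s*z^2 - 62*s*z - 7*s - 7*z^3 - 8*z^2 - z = 112*s^3 + s^2*(58*z + 112) + s*(-43*z^2 - 40*z) - 7*z^3 - 8*z^2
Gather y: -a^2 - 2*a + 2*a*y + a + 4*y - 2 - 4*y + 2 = -a^2 + 2*a*y - a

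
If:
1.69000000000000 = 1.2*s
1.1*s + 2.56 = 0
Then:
No Solution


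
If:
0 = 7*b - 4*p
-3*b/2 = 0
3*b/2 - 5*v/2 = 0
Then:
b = 0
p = 0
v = 0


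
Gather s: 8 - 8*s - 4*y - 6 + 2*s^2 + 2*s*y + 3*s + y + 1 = 2*s^2 + s*(2*y - 5) - 3*y + 3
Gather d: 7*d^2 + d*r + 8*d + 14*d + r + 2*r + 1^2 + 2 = 7*d^2 + d*(r + 22) + 3*r + 3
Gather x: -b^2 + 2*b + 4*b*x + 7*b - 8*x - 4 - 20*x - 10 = -b^2 + 9*b + x*(4*b - 28) - 14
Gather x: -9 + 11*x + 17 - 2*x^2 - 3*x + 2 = -2*x^2 + 8*x + 10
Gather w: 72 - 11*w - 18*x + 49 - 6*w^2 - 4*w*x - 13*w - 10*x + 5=-6*w^2 + w*(-4*x - 24) - 28*x + 126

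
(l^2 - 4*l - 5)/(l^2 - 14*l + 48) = (l^2 - 4*l - 5)/(l^2 - 14*l + 48)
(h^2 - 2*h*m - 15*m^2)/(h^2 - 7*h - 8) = (-h^2 + 2*h*m + 15*m^2)/(-h^2 + 7*h + 8)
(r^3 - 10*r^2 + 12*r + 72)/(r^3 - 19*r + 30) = (r^3 - 10*r^2 + 12*r + 72)/(r^3 - 19*r + 30)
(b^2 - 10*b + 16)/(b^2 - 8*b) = (b - 2)/b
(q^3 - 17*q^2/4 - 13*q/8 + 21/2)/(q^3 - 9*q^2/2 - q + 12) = (q - 7/4)/(q - 2)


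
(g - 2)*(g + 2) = g^2 - 4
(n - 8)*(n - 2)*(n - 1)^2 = n^4 - 12*n^3 + 37*n^2 - 42*n + 16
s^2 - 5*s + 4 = (s - 4)*(s - 1)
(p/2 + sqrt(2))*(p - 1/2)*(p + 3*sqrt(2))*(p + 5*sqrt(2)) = p^4/2 - p^3/4 + 5*sqrt(2)*p^3 - 5*sqrt(2)*p^2/2 + 31*p^2 - 31*p/2 + 30*sqrt(2)*p - 15*sqrt(2)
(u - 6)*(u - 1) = u^2 - 7*u + 6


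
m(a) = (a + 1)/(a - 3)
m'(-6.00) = -0.05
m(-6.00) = 0.56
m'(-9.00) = -0.03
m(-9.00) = 0.67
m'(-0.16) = -0.40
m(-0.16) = -0.27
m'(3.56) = -12.76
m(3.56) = 8.14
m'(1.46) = -1.69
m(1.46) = -1.60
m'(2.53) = -18.11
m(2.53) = -7.51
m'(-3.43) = -0.10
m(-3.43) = 0.38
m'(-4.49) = -0.07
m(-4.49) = 0.47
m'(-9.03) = -0.03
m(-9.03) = 0.67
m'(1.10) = -1.11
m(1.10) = -1.11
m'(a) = 1/(a - 3) - (a + 1)/(a - 3)^2 = -4/(a - 3)^2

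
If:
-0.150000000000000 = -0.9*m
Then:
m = 0.17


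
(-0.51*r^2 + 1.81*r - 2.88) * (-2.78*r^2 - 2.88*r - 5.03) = 1.4178*r^4 - 3.563*r^3 + 5.3589*r^2 - 0.809900000000001*r + 14.4864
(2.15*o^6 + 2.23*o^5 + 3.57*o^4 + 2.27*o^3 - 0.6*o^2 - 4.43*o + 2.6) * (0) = 0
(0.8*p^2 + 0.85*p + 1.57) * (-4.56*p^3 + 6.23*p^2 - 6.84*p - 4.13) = -3.648*p^5 + 1.108*p^4 - 7.3357*p^3 + 0.6631*p^2 - 14.2493*p - 6.4841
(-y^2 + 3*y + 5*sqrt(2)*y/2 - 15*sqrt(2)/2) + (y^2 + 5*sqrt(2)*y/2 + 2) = 3*y + 5*sqrt(2)*y - 15*sqrt(2)/2 + 2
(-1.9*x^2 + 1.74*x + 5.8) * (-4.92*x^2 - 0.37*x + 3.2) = 9.348*x^4 - 7.8578*x^3 - 35.2598*x^2 + 3.422*x + 18.56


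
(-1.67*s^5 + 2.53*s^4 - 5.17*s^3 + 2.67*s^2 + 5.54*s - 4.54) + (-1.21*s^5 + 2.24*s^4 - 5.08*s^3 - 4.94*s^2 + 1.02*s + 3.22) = -2.88*s^5 + 4.77*s^4 - 10.25*s^3 - 2.27*s^2 + 6.56*s - 1.32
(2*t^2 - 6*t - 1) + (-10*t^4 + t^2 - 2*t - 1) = -10*t^4 + 3*t^2 - 8*t - 2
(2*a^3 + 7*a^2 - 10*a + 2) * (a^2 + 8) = 2*a^5 + 7*a^4 + 6*a^3 + 58*a^2 - 80*a + 16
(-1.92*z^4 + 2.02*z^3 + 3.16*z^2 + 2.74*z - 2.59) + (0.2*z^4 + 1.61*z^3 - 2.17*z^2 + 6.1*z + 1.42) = -1.72*z^4 + 3.63*z^3 + 0.99*z^2 + 8.84*z - 1.17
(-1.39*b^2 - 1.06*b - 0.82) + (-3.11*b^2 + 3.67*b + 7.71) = -4.5*b^2 + 2.61*b + 6.89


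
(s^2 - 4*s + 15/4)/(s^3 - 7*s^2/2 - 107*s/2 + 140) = (s - 3/2)/(s^2 - s - 56)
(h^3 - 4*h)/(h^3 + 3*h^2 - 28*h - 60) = h*(h - 2)/(h^2 + h - 30)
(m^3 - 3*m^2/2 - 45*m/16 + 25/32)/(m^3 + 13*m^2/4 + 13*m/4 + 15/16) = (8*m^2 - 22*m + 5)/(2*(4*m^2 + 8*m + 3))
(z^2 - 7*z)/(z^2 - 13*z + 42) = z/(z - 6)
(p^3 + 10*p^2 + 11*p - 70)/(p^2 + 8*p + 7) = (p^2 + 3*p - 10)/(p + 1)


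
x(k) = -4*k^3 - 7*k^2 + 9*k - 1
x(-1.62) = -16.94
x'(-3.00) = -57.00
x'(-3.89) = -118.13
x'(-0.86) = 12.16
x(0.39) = 1.21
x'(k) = -12*k^2 - 14*k + 9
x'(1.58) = -43.08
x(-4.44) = 171.16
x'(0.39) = 1.71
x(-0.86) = -11.37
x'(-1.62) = 0.19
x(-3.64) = 66.41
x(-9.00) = 2267.00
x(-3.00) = 17.00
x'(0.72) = -7.30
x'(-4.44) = -165.40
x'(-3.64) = -99.04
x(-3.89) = 93.52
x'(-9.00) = -837.00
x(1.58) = -20.03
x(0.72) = 0.36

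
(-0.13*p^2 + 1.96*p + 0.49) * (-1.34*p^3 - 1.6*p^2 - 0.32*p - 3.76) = 0.1742*p^5 - 2.4184*p^4 - 3.751*p^3 - 0.9224*p^2 - 7.5264*p - 1.8424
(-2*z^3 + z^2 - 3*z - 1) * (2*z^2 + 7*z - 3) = -4*z^5 - 12*z^4 + 7*z^3 - 26*z^2 + 2*z + 3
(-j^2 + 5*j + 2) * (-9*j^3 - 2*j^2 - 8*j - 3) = 9*j^5 - 43*j^4 - 20*j^3 - 41*j^2 - 31*j - 6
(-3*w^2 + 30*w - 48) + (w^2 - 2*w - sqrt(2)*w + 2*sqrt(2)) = -2*w^2 - sqrt(2)*w + 28*w - 48 + 2*sqrt(2)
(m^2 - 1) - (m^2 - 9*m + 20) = 9*m - 21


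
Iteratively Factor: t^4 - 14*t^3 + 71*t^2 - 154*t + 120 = (t - 5)*(t^3 - 9*t^2 + 26*t - 24) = (t - 5)*(t - 4)*(t^2 - 5*t + 6) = (t - 5)*(t - 4)*(t - 2)*(t - 3)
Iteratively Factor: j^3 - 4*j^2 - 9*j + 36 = (j - 3)*(j^2 - j - 12) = (j - 3)*(j + 3)*(j - 4)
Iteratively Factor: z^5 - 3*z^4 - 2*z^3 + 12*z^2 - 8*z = (z - 2)*(z^4 - z^3 - 4*z^2 + 4*z) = (z - 2)*(z - 1)*(z^3 - 4*z) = z*(z - 2)*(z - 1)*(z^2 - 4) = z*(z - 2)^2*(z - 1)*(z + 2)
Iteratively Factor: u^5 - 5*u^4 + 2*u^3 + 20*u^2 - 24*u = (u - 3)*(u^4 - 2*u^3 - 4*u^2 + 8*u) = u*(u - 3)*(u^3 - 2*u^2 - 4*u + 8) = u*(u - 3)*(u - 2)*(u^2 - 4) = u*(u - 3)*(u - 2)*(u + 2)*(u - 2)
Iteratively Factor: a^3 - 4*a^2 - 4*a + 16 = (a - 2)*(a^2 - 2*a - 8) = (a - 2)*(a + 2)*(a - 4)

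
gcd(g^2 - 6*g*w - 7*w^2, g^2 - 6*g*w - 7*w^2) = -g^2 + 6*g*w + 7*w^2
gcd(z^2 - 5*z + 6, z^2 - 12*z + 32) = 1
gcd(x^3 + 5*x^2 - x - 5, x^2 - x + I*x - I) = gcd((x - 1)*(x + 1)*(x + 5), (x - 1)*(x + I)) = x - 1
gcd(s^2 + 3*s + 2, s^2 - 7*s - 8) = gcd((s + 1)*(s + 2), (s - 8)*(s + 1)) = s + 1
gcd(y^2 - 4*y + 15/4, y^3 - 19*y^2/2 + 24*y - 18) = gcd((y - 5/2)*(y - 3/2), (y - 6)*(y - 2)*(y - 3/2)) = y - 3/2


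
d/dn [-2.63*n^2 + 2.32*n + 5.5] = 2.32 - 5.26*n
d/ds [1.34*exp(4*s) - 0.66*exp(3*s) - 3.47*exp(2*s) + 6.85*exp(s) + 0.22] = (5.36*exp(3*s) - 1.98*exp(2*s) - 6.94*exp(s) + 6.85)*exp(s)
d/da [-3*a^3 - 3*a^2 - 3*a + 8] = -9*a^2 - 6*a - 3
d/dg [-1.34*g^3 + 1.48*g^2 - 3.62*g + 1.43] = -4.02*g^2 + 2.96*g - 3.62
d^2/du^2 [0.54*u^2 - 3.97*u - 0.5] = 1.08000000000000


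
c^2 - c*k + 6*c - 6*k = (c + 6)*(c - k)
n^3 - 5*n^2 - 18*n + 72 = (n - 6)*(n - 3)*(n + 4)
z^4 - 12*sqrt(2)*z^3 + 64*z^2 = z^2*(z - 8*sqrt(2))*(z - 4*sqrt(2))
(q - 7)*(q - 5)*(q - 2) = q^3 - 14*q^2 + 59*q - 70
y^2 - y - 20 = (y - 5)*(y + 4)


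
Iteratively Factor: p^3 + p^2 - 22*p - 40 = (p + 4)*(p^2 - 3*p - 10) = (p - 5)*(p + 4)*(p + 2)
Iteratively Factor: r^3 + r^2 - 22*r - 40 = (r - 5)*(r^2 + 6*r + 8) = (r - 5)*(r + 4)*(r + 2)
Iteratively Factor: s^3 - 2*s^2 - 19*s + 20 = (s - 1)*(s^2 - s - 20) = (s - 1)*(s + 4)*(s - 5)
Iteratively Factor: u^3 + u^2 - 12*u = (u)*(u^2 + u - 12) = u*(u - 3)*(u + 4)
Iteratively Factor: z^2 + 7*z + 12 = (z + 4)*(z + 3)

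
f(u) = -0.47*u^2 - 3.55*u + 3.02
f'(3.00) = -6.37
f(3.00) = -11.86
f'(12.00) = -14.83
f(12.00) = -107.26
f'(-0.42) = -3.16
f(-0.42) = 4.43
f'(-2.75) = -0.96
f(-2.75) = 9.23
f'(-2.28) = -1.41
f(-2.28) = 8.67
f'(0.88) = -4.38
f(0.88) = -0.47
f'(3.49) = -6.83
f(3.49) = -15.09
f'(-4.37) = 0.56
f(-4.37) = 9.56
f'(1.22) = -4.70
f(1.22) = -2.01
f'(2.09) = -5.51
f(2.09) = -6.45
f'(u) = -0.94*u - 3.55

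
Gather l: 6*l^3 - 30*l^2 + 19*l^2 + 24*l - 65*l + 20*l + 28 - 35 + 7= 6*l^3 - 11*l^2 - 21*l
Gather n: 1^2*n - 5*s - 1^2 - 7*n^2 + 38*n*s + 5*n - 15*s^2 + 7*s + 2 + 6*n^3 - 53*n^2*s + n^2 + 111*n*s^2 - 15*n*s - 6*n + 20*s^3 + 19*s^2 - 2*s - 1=6*n^3 + n^2*(-53*s - 6) + n*(111*s^2 + 23*s) + 20*s^3 + 4*s^2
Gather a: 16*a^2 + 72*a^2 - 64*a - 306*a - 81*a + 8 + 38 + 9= 88*a^2 - 451*a + 55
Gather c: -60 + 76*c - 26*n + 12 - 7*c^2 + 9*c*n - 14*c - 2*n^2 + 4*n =-7*c^2 + c*(9*n + 62) - 2*n^2 - 22*n - 48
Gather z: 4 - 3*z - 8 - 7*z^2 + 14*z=-7*z^2 + 11*z - 4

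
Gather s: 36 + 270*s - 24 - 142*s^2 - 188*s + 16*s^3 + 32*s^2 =16*s^3 - 110*s^2 + 82*s + 12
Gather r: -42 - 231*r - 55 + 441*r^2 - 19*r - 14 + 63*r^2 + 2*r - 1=504*r^2 - 248*r - 112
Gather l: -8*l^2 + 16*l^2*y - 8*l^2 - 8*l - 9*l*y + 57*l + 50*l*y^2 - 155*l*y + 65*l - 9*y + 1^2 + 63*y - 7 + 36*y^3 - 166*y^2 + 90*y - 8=l^2*(16*y - 16) + l*(50*y^2 - 164*y + 114) + 36*y^3 - 166*y^2 + 144*y - 14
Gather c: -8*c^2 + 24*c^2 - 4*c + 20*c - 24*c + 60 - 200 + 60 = 16*c^2 - 8*c - 80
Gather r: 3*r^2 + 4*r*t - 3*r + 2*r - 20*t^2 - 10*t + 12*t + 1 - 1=3*r^2 + r*(4*t - 1) - 20*t^2 + 2*t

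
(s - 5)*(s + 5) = s^2 - 25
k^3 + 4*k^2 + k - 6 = (k - 1)*(k + 2)*(k + 3)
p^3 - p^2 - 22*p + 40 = (p - 4)*(p - 2)*(p + 5)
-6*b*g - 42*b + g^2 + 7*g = (-6*b + g)*(g + 7)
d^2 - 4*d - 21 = (d - 7)*(d + 3)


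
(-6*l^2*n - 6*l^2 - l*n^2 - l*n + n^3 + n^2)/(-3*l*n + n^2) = 2*l + 2*l/n + n + 1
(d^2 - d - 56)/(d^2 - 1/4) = 4*(d^2 - d - 56)/(4*d^2 - 1)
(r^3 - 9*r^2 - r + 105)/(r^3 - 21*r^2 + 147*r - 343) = (r^2 - 2*r - 15)/(r^2 - 14*r + 49)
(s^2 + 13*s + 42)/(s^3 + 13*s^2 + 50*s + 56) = (s + 6)/(s^2 + 6*s + 8)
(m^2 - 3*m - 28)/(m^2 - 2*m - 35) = (m + 4)/(m + 5)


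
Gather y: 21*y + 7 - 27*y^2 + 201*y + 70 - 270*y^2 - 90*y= -297*y^2 + 132*y + 77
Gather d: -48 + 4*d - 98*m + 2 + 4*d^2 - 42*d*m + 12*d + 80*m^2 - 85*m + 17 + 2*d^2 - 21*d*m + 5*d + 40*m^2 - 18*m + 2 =6*d^2 + d*(21 - 63*m) + 120*m^2 - 201*m - 27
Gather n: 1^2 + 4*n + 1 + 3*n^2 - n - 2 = 3*n^2 + 3*n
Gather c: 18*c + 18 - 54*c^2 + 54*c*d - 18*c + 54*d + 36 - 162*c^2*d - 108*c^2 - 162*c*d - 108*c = c^2*(-162*d - 162) + c*(-108*d - 108) + 54*d + 54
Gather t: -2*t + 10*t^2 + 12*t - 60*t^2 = -50*t^2 + 10*t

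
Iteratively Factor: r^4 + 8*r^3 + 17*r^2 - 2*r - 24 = (r + 4)*(r^3 + 4*r^2 + r - 6) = (r + 2)*(r + 4)*(r^2 + 2*r - 3) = (r + 2)*(r + 3)*(r + 4)*(r - 1)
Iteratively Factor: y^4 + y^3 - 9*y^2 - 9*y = (y + 3)*(y^3 - 2*y^2 - 3*y) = (y + 1)*(y + 3)*(y^2 - 3*y) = y*(y + 1)*(y + 3)*(y - 3)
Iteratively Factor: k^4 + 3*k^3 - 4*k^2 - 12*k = (k + 3)*(k^3 - 4*k) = (k + 2)*(k + 3)*(k^2 - 2*k) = (k - 2)*(k + 2)*(k + 3)*(k)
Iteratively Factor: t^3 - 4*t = (t)*(t^2 - 4) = t*(t - 2)*(t + 2)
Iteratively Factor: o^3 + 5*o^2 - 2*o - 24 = (o - 2)*(o^2 + 7*o + 12) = (o - 2)*(o + 4)*(o + 3)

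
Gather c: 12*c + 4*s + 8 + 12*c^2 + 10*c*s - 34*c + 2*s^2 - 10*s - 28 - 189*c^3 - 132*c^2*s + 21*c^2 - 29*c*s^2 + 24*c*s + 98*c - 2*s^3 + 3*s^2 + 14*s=-189*c^3 + c^2*(33 - 132*s) + c*(-29*s^2 + 34*s + 76) - 2*s^3 + 5*s^2 + 8*s - 20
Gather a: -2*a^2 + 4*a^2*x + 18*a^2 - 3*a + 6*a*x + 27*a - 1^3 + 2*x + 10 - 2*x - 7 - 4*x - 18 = a^2*(4*x + 16) + a*(6*x + 24) - 4*x - 16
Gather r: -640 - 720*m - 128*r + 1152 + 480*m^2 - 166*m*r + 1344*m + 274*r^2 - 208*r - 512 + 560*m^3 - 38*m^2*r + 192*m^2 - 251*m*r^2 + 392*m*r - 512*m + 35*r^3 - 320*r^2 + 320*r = 560*m^3 + 672*m^2 + 112*m + 35*r^3 + r^2*(-251*m - 46) + r*(-38*m^2 + 226*m - 16)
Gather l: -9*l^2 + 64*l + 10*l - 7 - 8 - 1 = -9*l^2 + 74*l - 16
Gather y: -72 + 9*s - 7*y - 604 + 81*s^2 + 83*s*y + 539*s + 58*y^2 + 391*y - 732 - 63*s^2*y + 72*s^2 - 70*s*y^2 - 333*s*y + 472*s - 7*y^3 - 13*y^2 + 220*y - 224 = 153*s^2 + 1020*s - 7*y^3 + y^2*(45 - 70*s) + y*(-63*s^2 - 250*s + 604) - 1632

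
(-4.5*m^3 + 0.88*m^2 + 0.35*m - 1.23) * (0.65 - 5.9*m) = 26.55*m^4 - 8.117*m^3 - 1.493*m^2 + 7.4845*m - 0.7995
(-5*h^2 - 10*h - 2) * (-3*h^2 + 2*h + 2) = 15*h^4 + 20*h^3 - 24*h^2 - 24*h - 4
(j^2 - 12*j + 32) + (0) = j^2 - 12*j + 32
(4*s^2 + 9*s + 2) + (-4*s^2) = 9*s + 2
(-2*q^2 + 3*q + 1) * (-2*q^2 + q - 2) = 4*q^4 - 8*q^3 + 5*q^2 - 5*q - 2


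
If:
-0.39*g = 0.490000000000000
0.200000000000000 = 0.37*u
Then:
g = -1.26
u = 0.54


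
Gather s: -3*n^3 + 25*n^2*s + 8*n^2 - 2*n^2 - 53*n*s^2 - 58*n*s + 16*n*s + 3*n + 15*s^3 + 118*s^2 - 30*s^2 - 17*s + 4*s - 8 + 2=-3*n^3 + 6*n^2 + 3*n + 15*s^3 + s^2*(88 - 53*n) + s*(25*n^2 - 42*n - 13) - 6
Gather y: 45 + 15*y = 15*y + 45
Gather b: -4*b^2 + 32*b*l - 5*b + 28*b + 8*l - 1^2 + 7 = -4*b^2 + b*(32*l + 23) + 8*l + 6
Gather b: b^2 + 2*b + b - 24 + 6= b^2 + 3*b - 18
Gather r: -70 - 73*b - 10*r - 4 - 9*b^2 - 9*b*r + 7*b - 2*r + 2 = -9*b^2 - 66*b + r*(-9*b - 12) - 72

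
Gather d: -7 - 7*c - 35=-7*c - 42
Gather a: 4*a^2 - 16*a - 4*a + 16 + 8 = 4*a^2 - 20*a + 24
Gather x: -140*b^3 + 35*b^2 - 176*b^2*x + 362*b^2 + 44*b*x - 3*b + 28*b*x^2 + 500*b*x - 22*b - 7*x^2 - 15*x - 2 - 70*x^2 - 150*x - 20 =-140*b^3 + 397*b^2 - 25*b + x^2*(28*b - 77) + x*(-176*b^2 + 544*b - 165) - 22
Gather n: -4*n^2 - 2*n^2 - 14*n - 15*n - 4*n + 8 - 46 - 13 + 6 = -6*n^2 - 33*n - 45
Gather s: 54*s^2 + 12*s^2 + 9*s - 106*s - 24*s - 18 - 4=66*s^2 - 121*s - 22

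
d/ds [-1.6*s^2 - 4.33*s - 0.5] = -3.2*s - 4.33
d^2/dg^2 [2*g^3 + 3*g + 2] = 12*g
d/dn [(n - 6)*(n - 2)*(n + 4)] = 3*n^2 - 8*n - 20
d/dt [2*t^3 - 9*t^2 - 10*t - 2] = 6*t^2 - 18*t - 10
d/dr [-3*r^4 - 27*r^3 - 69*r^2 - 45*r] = -12*r^3 - 81*r^2 - 138*r - 45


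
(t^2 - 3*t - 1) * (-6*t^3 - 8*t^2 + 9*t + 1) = -6*t^5 + 10*t^4 + 39*t^3 - 18*t^2 - 12*t - 1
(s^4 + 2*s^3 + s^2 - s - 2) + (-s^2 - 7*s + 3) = s^4 + 2*s^3 - 8*s + 1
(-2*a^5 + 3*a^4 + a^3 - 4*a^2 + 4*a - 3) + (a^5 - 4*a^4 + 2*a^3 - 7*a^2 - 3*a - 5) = -a^5 - a^4 + 3*a^3 - 11*a^2 + a - 8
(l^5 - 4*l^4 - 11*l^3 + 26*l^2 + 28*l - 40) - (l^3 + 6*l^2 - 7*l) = l^5 - 4*l^4 - 12*l^3 + 20*l^2 + 35*l - 40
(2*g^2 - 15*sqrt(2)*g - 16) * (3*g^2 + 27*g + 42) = 6*g^4 - 45*sqrt(2)*g^3 + 54*g^3 - 405*sqrt(2)*g^2 + 36*g^2 - 630*sqrt(2)*g - 432*g - 672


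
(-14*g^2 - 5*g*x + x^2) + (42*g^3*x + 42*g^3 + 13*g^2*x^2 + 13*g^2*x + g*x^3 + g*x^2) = 42*g^3*x + 42*g^3 + 13*g^2*x^2 + 13*g^2*x - 14*g^2 + g*x^3 + g*x^2 - 5*g*x + x^2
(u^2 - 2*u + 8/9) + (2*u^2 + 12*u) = 3*u^2 + 10*u + 8/9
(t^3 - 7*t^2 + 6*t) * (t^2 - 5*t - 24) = t^5 - 12*t^4 + 17*t^3 + 138*t^2 - 144*t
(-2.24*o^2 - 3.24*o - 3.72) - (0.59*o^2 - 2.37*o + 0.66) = -2.83*o^2 - 0.87*o - 4.38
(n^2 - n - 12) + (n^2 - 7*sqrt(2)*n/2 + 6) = 2*n^2 - 7*sqrt(2)*n/2 - n - 6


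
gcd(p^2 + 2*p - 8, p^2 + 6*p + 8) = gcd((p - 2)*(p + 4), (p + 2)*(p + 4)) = p + 4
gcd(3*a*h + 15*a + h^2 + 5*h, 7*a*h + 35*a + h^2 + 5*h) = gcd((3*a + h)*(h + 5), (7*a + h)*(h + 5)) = h + 5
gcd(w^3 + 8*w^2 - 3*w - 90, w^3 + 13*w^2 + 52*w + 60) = w^2 + 11*w + 30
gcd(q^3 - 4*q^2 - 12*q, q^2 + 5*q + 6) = q + 2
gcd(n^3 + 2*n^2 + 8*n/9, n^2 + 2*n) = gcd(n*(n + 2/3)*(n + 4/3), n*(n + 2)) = n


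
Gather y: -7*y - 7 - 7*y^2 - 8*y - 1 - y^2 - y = -8*y^2 - 16*y - 8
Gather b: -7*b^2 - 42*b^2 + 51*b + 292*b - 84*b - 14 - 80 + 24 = -49*b^2 + 259*b - 70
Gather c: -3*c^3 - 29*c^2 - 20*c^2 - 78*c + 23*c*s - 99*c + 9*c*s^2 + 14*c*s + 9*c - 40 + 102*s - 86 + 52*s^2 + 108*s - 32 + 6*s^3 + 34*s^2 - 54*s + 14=-3*c^3 - 49*c^2 + c*(9*s^2 + 37*s - 168) + 6*s^3 + 86*s^2 + 156*s - 144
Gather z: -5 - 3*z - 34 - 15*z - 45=-18*z - 84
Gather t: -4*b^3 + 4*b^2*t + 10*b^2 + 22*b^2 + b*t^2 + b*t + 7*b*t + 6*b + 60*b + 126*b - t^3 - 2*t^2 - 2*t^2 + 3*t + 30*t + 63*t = -4*b^3 + 32*b^2 + 192*b - t^3 + t^2*(b - 4) + t*(4*b^2 + 8*b + 96)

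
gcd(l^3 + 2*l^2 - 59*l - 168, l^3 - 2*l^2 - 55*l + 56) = l^2 - l - 56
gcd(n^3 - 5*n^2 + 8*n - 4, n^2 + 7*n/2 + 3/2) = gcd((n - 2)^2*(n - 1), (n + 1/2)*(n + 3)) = 1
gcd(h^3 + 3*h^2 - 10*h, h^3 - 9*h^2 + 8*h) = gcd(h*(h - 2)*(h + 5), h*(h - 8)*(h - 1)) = h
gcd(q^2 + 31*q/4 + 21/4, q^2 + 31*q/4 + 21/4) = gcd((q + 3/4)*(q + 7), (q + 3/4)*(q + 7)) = q^2 + 31*q/4 + 21/4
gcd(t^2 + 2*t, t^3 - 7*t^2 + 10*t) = t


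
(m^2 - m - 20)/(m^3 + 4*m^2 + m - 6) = (m^2 - m - 20)/(m^3 + 4*m^2 + m - 6)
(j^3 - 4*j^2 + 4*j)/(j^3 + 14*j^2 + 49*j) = (j^2 - 4*j + 4)/(j^2 + 14*j + 49)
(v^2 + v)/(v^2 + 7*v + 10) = v*(v + 1)/(v^2 + 7*v + 10)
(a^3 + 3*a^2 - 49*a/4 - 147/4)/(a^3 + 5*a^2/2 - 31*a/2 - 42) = (a - 7/2)/(a - 4)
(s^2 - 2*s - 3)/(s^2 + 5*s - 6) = (s^2 - 2*s - 3)/(s^2 + 5*s - 6)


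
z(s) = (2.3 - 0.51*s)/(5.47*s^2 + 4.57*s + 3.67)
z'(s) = (2.3 - 0.51*s)*(-10.94*s - 4.57)/(5.47*s^2 + 4.57*s + 3.67)^2 - 0.51/(5.47*s^2 + 4.57*s + 3.67)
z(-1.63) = 0.29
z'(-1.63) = 0.31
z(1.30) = 0.09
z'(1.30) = -0.11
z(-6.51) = 0.03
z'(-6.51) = 0.01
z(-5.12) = 0.04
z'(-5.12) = 0.01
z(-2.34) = 0.15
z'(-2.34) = 0.12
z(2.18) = 0.03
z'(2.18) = -0.03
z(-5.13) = 0.04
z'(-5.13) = 0.01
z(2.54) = 0.02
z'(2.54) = -0.02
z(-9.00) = 0.02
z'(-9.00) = 0.00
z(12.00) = -0.00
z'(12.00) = 0.00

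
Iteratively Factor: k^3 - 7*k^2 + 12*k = (k)*(k^2 - 7*k + 12) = k*(k - 4)*(k - 3)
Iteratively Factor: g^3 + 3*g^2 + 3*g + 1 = (g + 1)*(g^2 + 2*g + 1) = (g + 1)^2*(g + 1)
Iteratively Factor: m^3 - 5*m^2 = (m)*(m^2 - 5*m) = m*(m - 5)*(m)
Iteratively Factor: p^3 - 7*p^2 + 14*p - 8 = (p - 2)*(p^2 - 5*p + 4) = (p - 4)*(p - 2)*(p - 1)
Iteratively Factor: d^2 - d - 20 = (d + 4)*(d - 5)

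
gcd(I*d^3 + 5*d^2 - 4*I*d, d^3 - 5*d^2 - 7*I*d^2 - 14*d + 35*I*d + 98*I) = 1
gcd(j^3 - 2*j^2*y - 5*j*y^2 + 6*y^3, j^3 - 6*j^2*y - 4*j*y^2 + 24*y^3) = j + 2*y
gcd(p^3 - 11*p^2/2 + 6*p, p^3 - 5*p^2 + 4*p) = p^2 - 4*p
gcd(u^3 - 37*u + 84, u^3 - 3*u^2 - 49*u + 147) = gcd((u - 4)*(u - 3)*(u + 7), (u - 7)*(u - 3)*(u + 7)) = u^2 + 4*u - 21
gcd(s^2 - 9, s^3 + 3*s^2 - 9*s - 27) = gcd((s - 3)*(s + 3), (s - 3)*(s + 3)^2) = s^2 - 9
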